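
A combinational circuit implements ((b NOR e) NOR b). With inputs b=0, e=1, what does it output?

Substituting: ((0 NOR 1) NOR 0)
= 1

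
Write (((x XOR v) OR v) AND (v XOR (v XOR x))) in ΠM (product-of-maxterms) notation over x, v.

ΠM(0, 1) = (x OR v) AND (x OR NOT v)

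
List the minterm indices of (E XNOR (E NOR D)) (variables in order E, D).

Σm(1) = (NOT E AND D)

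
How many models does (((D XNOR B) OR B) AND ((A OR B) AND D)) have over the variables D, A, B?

Satisfying assignments: (1,0,1), (1,1,1)
Count: 2 out of 8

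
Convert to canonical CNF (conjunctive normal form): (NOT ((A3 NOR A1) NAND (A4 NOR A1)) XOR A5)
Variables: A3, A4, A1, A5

(A3 OR A4 OR A1 OR NOT A5) AND (A3 OR A4 OR NOT A1 OR A5) AND (A3 OR NOT A4 OR A1 OR A5) AND (A3 OR NOT A4 OR NOT A1 OR A5) AND (NOT A3 OR A4 OR A1 OR A5) AND (NOT A3 OR A4 OR NOT A1 OR A5) AND (NOT A3 OR NOT A4 OR A1 OR A5) AND (NOT A3 OR NOT A4 OR NOT A1 OR A5)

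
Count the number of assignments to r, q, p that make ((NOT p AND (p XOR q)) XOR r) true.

Satisfying assignments: (0,1,0), (1,0,0), (1,0,1), (1,1,1)
Count: 4 out of 8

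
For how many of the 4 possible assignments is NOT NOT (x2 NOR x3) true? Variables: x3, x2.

Satisfying assignments: (0,0)
Count: 1 out of 4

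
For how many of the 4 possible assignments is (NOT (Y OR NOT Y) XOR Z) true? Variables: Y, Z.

Satisfying assignments: (0,1), (1,1)
Count: 2 out of 4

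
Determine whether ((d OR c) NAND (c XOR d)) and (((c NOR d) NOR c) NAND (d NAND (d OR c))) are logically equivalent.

No. Counterexample: with d=0, c=1, Expression 1 = 0 but Expression 2 = 1.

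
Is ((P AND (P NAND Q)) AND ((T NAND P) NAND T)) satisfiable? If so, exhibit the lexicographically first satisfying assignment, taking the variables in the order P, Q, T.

P=1, Q=0, T=0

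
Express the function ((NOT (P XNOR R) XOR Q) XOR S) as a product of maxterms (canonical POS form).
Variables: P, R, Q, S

ΠM(0, 3, 5, 6, 9, 10, 12, 15) = (P OR R OR Q OR S) AND (P OR R OR NOT Q OR NOT S) AND (P OR NOT R OR Q OR NOT S) AND (P OR NOT R OR NOT Q OR S) AND (NOT P OR R OR Q OR NOT S) AND (NOT P OR R OR NOT Q OR S) AND (NOT P OR NOT R OR Q OR S) AND (NOT P OR NOT R OR NOT Q OR NOT S)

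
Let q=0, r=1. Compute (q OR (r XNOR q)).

Substituting: (0 OR (1 XNOR 0))
= 0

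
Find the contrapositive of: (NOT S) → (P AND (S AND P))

Contrapositive: NOT (P AND (S AND P)) → S
Note: A statement and its contrapositive are logically equivalent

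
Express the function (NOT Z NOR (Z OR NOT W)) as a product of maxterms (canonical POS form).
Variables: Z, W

ΠM(0, 1, 2, 3) = (Z OR W) AND (Z OR NOT W) AND (NOT Z OR W) AND (NOT Z OR NOT W)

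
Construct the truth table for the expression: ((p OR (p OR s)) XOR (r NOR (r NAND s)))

p | s | r | Output
------------------
0 | 0 | 0 | 0
0 | 0 | 1 | 0
0 | 1 | 0 | 1
0 | 1 | 1 | 1
1 | 0 | 0 | 1
1 | 0 | 1 | 1
1 | 1 | 0 | 1
1 | 1 | 1 | 1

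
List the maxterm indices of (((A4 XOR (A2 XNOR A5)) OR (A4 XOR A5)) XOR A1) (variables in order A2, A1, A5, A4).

ΠM(4, 5, 6, 7, 8, 11, 13, 14) = (A2 OR NOT A1 OR A5 OR A4) AND (A2 OR NOT A1 OR A5 OR NOT A4) AND (A2 OR NOT A1 OR NOT A5 OR A4) AND (A2 OR NOT A1 OR NOT A5 OR NOT A4) AND (NOT A2 OR A1 OR A5 OR A4) AND (NOT A2 OR A1 OR NOT A5 OR NOT A4) AND (NOT A2 OR NOT A1 OR A5 OR NOT A4) AND (NOT A2 OR NOT A1 OR NOT A5 OR A4)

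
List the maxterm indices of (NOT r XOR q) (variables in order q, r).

ΠM(1, 2) = (q OR NOT r) AND (NOT q OR r)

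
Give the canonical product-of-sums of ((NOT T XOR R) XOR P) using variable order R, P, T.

ΠM(1, 2, 4, 7) = (R OR P OR NOT T) AND (R OR NOT P OR T) AND (NOT R OR P OR T) AND (NOT R OR NOT P OR NOT T)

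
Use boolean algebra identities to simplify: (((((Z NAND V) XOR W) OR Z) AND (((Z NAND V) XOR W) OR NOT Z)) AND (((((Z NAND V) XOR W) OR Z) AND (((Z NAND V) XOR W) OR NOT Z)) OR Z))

By absorption (E AND (E OR v) = E) then distribution ((E OR v) AND (E OR NOT v) = E):
= ((Z NAND V) XOR W)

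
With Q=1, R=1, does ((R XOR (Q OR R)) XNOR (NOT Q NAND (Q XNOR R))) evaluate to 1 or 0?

Substituting: ((1 XOR (1 OR 1)) XNOR (NOT 1 NAND (1 XNOR 1)))
= 0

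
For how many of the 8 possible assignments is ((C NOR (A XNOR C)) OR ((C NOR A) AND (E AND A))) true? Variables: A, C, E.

Satisfying assignments: (1,0,0), (1,0,1)
Count: 2 out of 8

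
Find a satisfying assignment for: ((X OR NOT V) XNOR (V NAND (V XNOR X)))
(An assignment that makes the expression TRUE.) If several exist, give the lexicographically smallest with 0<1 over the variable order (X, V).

X=0, V=0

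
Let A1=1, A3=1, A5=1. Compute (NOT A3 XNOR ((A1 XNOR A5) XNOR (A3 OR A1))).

Substituting: (NOT 1 XNOR ((1 XNOR 1) XNOR (1 OR 1)))
= 0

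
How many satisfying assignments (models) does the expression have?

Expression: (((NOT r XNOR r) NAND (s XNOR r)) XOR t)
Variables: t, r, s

Satisfying assignments: (0,0,0), (0,0,1), (0,1,0), (0,1,1)
Count: 4 out of 8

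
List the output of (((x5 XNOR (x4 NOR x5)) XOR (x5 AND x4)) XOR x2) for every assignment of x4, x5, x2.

x4 | x5 | x2 | Output
---------------------
0 | 0 | 0 | 0
0 | 0 | 1 | 1
0 | 1 | 0 | 0
0 | 1 | 1 | 1
1 | 0 | 0 | 1
1 | 0 | 1 | 0
1 | 1 | 0 | 1
1 | 1 | 1 | 0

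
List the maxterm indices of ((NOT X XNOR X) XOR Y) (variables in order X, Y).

ΠM(0, 2) = (X OR Y) AND (NOT X OR Y)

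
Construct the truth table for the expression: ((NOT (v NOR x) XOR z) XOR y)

z | x | v | y | Output
----------------------
0 | 0 | 0 | 0 | 0
0 | 0 | 0 | 1 | 1
0 | 0 | 1 | 0 | 1
0 | 0 | 1 | 1 | 0
0 | 1 | 0 | 0 | 1
0 | 1 | 0 | 1 | 0
0 | 1 | 1 | 0 | 1
0 | 1 | 1 | 1 | 0
1 | 0 | 0 | 0 | 1
1 | 0 | 0 | 1 | 0
1 | 0 | 1 | 0 | 0
1 | 0 | 1 | 1 | 1
1 | 1 | 0 | 0 | 0
1 | 1 | 0 | 1 | 1
1 | 1 | 1 | 0 | 0
1 | 1 | 1 | 1 | 1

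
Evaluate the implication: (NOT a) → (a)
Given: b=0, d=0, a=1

Antecedent (NOT a) = 0; consequent (a) = 1.
0 → 1 = 1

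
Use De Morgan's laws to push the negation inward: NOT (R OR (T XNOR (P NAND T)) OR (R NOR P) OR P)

NOT R AND NOT (T XNOR (P NAND T)) AND NOT (R NOR P) AND NOT P
De Morgan's: NOT(OR of terms) = AND of negations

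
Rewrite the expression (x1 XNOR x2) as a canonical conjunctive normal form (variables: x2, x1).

(x2 OR NOT x1) AND (NOT x2 OR x1)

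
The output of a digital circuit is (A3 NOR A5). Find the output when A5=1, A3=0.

Substituting: (0 NOR 1)
= 0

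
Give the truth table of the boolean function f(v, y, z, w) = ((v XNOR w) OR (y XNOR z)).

v | y | z | w | Output
----------------------
0 | 0 | 0 | 0 | 1
0 | 0 | 0 | 1 | 1
0 | 0 | 1 | 0 | 1
0 | 0 | 1 | 1 | 0
0 | 1 | 0 | 0 | 1
0 | 1 | 0 | 1 | 0
0 | 1 | 1 | 0 | 1
0 | 1 | 1 | 1 | 1
1 | 0 | 0 | 0 | 1
1 | 0 | 0 | 1 | 1
1 | 0 | 1 | 0 | 0
1 | 0 | 1 | 1 | 1
1 | 1 | 0 | 0 | 0
1 | 1 | 0 | 1 | 1
1 | 1 | 1 | 0 | 1
1 | 1 | 1 | 1 | 1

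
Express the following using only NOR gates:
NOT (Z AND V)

(((Z NOR Z) NOR (V NOR V)) NOR ((Z NOR Z) NOR (V NOR V)))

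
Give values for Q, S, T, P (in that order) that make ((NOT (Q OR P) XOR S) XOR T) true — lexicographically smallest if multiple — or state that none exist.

Q=0, S=0, T=0, P=0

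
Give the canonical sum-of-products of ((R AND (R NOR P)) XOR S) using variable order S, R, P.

Σm(4, 5, 6, 7) = (S AND NOT R AND NOT P) OR (S AND NOT R AND P) OR (S AND R AND NOT P) OR (S AND R AND P)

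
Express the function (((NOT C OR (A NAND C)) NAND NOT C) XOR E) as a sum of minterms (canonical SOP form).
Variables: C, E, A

Σm(2, 3, 4, 5) = (NOT C AND E AND NOT A) OR (NOT C AND E AND A) OR (C AND NOT E AND NOT A) OR (C AND NOT E AND A)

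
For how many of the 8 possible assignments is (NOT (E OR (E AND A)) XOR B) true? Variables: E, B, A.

Satisfying assignments: (0,0,0), (0,0,1), (1,1,0), (1,1,1)
Count: 4 out of 8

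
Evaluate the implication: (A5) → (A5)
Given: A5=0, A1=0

Antecedent (A5) = 0; consequent (A5) = 0.
0 → 0 = 1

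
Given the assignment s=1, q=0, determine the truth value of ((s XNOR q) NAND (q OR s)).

Substituting: ((1 XNOR 0) NAND (0 OR 1))
= 1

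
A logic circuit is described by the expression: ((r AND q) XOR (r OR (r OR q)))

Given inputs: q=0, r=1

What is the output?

Substituting: ((1 AND 0) XOR (1 OR (1 OR 0)))
= 1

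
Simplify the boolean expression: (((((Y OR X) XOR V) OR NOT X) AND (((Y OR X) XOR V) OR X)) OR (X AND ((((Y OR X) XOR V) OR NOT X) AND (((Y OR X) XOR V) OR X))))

By absorption (E OR (E AND v) = E) then distribution ((E OR v) AND (E OR NOT v) = E):
= ((Y OR X) XOR V)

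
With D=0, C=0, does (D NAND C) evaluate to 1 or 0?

Substituting: (0 NAND 0)
= 1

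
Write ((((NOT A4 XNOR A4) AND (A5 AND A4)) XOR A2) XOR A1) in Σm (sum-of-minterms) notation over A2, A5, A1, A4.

Σm(2, 3, 6, 7, 8, 9, 12, 13) = (NOT A2 AND NOT A5 AND A1 AND NOT A4) OR (NOT A2 AND NOT A5 AND A1 AND A4) OR (NOT A2 AND A5 AND A1 AND NOT A4) OR (NOT A2 AND A5 AND A1 AND A4) OR (A2 AND NOT A5 AND NOT A1 AND NOT A4) OR (A2 AND NOT A5 AND NOT A1 AND A4) OR (A2 AND A5 AND NOT A1 AND NOT A4) OR (A2 AND A5 AND NOT A1 AND A4)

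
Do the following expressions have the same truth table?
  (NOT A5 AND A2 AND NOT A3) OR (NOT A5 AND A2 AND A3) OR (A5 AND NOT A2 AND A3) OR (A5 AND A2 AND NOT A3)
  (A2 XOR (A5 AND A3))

Yes, they are equivalent — the two output columns agree on all 8 assignments:
A5 | A2 | A3 | Expression 1 | Expression 2
------------------------------------------
0 | 0 | 0 | 0 | 0
0 | 0 | 1 | 0 | 0
0 | 1 | 0 | 1 | 1
0 | 1 | 1 | 1 | 1
1 | 0 | 0 | 0 | 0
1 | 0 | 1 | 1 | 1
1 | 1 | 0 | 1 | 1
1 | 1 | 1 | 0 | 0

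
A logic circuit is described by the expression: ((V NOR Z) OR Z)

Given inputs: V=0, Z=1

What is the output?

Substituting: ((0 NOR 1) OR 1)
= 1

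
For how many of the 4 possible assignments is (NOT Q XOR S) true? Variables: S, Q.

Satisfying assignments: (0,0), (1,1)
Count: 2 out of 4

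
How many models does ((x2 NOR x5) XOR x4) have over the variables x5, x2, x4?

Satisfying assignments: (0,0,0), (0,1,1), (1,0,1), (1,1,1)
Count: 4 out of 8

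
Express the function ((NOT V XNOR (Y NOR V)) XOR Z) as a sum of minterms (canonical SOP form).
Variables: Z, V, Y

Σm(0, 2, 3, 5) = (NOT Z AND NOT V AND NOT Y) OR (NOT Z AND V AND NOT Y) OR (NOT Z AND V AND Y) OR (Z AND NOT V AND Y)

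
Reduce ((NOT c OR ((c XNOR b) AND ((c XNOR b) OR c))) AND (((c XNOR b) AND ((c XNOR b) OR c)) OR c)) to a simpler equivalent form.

By distribution ((E OR v) AND (E OR NOT v) = E) then absorption (E AND (E OR v) = E):
= (c XNOR b)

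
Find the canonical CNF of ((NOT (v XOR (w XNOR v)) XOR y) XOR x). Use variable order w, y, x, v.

(w OR y OR x OR v) AND (w OR y OR x OR NOT v) AND (w OR NOT y OR NOT x OR v) AND (w OR NOT y OR NOT x OR NOT v) AND (NOT w OR y OR NOT x OR v) AND (NOT w OR y OR NOT x OR NOT v) AND (NOT w OR NOT y OR x OR v) AND (NOT w OR NOT y OR x OR NOT v)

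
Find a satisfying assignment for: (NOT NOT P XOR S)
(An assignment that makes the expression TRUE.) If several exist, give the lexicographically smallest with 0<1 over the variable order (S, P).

S=0, P=1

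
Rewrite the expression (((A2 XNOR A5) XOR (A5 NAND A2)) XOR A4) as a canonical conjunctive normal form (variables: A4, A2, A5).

(A4 OR A2 OR A5) AND (NOT A4 OR A2 OR NOT A5) AND (NOT A4 OR NOT A2 OR A5) AND (NOT A4 OR NOT A2 OR NOT A5)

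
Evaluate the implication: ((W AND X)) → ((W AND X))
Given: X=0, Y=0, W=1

Antecedent ((W AND X)) = 0; consequent ((W AND X)) = 0.
0 → 0 = 1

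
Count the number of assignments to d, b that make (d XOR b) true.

Satisfying assignments: (0,1), (1,0)
Count: 2 out of 4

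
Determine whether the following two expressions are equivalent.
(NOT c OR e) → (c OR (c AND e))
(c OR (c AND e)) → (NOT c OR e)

No, Converse is not equivalent to original (counterexample: b=0, c=0, e=0)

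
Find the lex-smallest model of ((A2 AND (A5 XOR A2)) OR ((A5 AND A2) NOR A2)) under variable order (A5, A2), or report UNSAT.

A5=0, A2=0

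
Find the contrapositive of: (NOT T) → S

Contrapositive: NOT S → T
Note: A statement and its contrapositive are logically equivalent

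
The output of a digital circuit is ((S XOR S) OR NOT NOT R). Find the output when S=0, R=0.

Substituting: ((0 XOR 0) OR NOT NOT 0)
= 0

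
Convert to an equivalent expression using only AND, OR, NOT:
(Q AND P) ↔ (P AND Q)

((Q AND P) AND (P AND Q)) OR (NOT (Q AND P) AND NOT (P AND Q))
(Biconditional = both true or both false)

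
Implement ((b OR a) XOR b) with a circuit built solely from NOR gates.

((((((b NOR a) NOR (b NOR a)) NOR b) NOR (((b NOR a) NOR (b NOR a)) NOR b)) NOR ((((b NOR a) NOR (b NOR a)) NOR b) NOR (((b NOR a) NOR (b NOR a)) NOR b))) NOR ((((((b NOR a) NOR (b NOR a)) NOR ((b NOR a) NOR (b NOR a))) NOR (b NOR b)) NOR ((((b NOR a) NOR (b NOR a)) NOR ((b NOR a) NOR (b NOR a))) NOR (b NOR b))) NOR (((((b NOR a) NOR (b NOR a)) NOR ((b NOR a) NOR (b NOR a))) NOR (b NOR b)) NOR ((((b NOR a) NOR (b NOR a)) NOR ((b NOR a) NOR (b NOR a))) NOR (b NOR b)))))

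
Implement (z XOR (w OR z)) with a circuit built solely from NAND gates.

((z NAND (z NAND ((w NAND w) NAND (z NAND z)))) NAND (((w NAND w) NAND (z NAND z)) NAND (z NAND ((w NAND w) NAND (z NAND z)))))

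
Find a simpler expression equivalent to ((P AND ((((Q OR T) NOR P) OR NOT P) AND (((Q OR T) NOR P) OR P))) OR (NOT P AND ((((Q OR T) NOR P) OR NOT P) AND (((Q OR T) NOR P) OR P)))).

By distribution ((E AND v) OR (E AND NOT v) = E) then distribution ((E OR v) AND (E OR NOT v) = E):
= ((Q OR T) NOR P)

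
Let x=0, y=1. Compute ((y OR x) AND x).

Substituting: ((1 OR 0) AND 0)
= 0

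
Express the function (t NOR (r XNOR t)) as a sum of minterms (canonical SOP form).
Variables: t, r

Σm(1) = (NOT t AND r)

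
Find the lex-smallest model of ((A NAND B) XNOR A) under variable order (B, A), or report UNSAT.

B=0, A=1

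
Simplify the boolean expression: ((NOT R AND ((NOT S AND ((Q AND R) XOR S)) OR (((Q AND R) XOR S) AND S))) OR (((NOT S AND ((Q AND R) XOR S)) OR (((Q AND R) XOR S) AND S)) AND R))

By distribution ((E AND v) OR (E AND NOT v) = E) then distribution ((E AND v) OR (E AND NOT v) = E):
= ((Q AND R) XOR S)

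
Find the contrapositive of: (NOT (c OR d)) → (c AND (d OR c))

Contrapositive: NOT (c AND (d OR c)) → (c OR d)
Note: A statement and its contrapositive are logically equivalent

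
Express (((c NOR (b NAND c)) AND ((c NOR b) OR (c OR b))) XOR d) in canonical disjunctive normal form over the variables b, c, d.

(NOT b AND NOT c AND d) OR (NOT b AND c AND d) OR (b AND NOT c AND d) OR (b AND c AND d)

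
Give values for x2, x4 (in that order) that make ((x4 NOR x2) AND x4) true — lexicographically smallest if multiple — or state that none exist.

UNSATISFIABLE - no assignment makes this expression true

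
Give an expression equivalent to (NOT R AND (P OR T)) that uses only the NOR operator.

(((R NOR R) NOR (R NOR R)) NOR (((P NOR T) NOR (P NOR T)) NOR ((P NOR T) NOR (P NOR T))))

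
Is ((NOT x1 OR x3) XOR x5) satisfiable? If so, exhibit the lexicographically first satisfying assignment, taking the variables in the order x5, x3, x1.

x5=0, x3=0, x1=0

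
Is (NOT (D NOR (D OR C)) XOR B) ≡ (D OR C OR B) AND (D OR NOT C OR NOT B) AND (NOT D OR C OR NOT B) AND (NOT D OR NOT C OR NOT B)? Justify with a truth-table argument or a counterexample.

Yes, they are equivalent — the two output columns agree on all 8 assignments:
D | C | B | Expression 1 | Expression 2
---------------------------------------
0 | 0 | 0 | 0 | 0
0 | 0 | 1 | 1 | 1
0 | 1 | 0 | 1 | 1
0 | 1 | 1 | 0 | 0
1 | 0 | 0 | 1 | 1
1 | 0 | 1 | 0 | 0
1 | 1 | 0 | 1 | 1
1 | 1 | 1 | 0 | 0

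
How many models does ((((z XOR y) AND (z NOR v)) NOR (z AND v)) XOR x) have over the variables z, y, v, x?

Satisfying assignments: (0,0,0,0), (0,0,1,0), (0,1,0,1), (0,1,1,0), (1,0,0,0), (1,0,1,1), (1,1,0,0), (1,1,1,1)
Count: 8 out of 16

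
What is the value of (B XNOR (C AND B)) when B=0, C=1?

Substituting: (0 XNOR (1 AND 0))
= 1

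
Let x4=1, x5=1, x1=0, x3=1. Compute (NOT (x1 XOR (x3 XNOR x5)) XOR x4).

Substituting: (NOT (0 XOR (1 XNOR 1)) XOR 1)
= 1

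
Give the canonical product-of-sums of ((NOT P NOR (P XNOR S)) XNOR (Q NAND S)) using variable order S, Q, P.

ΠM(0, 2, 4, 5) = (S OR Q OR P) AND (S OR NOT Q OR P) AND (NOT S OR Q OR P) AND (NOT S OR Q OR NOT P)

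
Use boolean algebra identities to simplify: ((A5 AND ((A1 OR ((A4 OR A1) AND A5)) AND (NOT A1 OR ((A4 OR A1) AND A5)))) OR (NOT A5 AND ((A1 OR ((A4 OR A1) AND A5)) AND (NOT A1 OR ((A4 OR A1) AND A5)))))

By distribution ((E AND v) OR (E AND NOT v) = E) then distribution ((E OR v) AND (E OR NOT v) = E):
= ((A4 OR A1) AND A5)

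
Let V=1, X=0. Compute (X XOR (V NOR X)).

Substituting: (0 XOR (1 NOR 0))
= 0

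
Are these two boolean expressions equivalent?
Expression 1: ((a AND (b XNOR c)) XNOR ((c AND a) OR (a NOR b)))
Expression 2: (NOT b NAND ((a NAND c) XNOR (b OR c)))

No. Counterexample: with b=0, a=0, c=0, Expression 1 = 0 but Expression 2 = 1.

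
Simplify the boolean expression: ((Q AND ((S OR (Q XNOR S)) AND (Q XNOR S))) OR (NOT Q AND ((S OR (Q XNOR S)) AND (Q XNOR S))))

By distribution ((E AND v) OR (E AND NOT v) = E) then absorption (E AND (E OR v) = E):
= (Q XNOR S)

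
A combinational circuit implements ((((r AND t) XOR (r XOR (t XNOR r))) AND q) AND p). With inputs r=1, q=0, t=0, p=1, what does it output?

Substituting: ((((1 AND 0) XOR (1 XOR (0 XNOR 1))) AND 0) AND 1)
= 0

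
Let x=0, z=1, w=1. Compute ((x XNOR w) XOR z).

Substituting: ((0 XNOR 1) XOR 1)
= 1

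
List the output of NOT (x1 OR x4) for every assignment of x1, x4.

x1 | x4 | Output
----------------
0 | 0 | 1
0 | 1 | 0
1 | 0 | 0
1 | 1 | 0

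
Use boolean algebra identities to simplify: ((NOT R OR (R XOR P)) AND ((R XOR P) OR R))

By distribution ((E OR v) AND (E OR NOT v) = E):
= (R XOR P)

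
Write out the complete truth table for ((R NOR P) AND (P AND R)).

R | P | Output
--------------
0 | 0 | 0
0 | 1 | 0
1 | 0 | 0
1 | 1 | 0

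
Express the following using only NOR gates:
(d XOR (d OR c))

((((d NOR ((d NOR c) NOR (d NOR c))) NOR (d NOR ((d NOR c) NOR (d NOR c)))) NOR ((d NOR ((d NOR c) NOR (d NOR c))) NOR (d NOR ((d NOR c) NOR (d NOR c))))) NOR ((((d NOR d) NOR (((d NOR c) NOR (d NOR c)) NOR ((d NOR c) NOR (d NOR c)))) NOR ((d NOR d) NOR (((d NOR c) NOR (d NOR c)) NOR ((d NOR c) NOR (d NOR c))))) NOR (((d NOR d) NOR (((d NOR c) NOR (d NOR c)) NOR ((d NOR c) NOR (d NOR c)))) NOR ((d NOR d) NOR (((d NOR c) NOR (d NOR c)) NOR ((d NOR c) NOR (d NOR c)))))))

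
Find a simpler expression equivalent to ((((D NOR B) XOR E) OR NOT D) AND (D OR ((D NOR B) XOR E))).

By distribution ((E OR v) AND (E OR NOT v) = E):
= ((D NOR B) XOR E)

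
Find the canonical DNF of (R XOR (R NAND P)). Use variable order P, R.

(NOT P AND NOT R) OR (P AND NOT R) OR (P AND R)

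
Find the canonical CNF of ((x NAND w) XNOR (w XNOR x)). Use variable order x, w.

(x OR NOT w) AND (NOT x OR w) AND (NOT x OR NOT w)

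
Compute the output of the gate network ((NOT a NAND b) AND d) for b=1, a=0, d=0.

Substituting: ((NOT 0 NAND 1) AND 0)
= 0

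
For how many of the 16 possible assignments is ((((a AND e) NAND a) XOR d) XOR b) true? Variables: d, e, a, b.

Satisfying assignments: (0,0,0,0), (0,0,1,0), (0,1,0,0), (0,1,1,1), (1,0,0,1), (1,0,1,1), (1,1,0,1), (1,1,1,0)
Count: 8 out of 16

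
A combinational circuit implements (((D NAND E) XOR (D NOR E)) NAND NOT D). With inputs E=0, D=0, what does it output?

Substituting: (((0 NAND 0) XOR (0 NOR 0)) NAND NOT 0)
= 1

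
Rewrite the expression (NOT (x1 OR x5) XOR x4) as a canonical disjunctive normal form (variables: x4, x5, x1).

(NOT x4 AND NOT x5 AND NOT x1) OR (x4 AND NOT x5 AND x1) OR (x4 AND x5 AND NOT x1) OR (x4 AND x5 AND x1)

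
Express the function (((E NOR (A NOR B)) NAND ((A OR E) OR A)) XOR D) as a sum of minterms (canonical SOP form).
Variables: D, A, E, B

Σm(0, 1, 2, 3, 6, 7, 12, 13) = (NOT D AND NOT A AND NOT E AND NOT B) OR (NOT D AND NOT A AND NOT E AND B) OR (NOT D AND NOT A AND E AND NOT B) OR (NOT D AND NOT A AND E AND B) OR (NOT D AND A AND E AND NOT B) OR (NOT D AND A AND E AND B) OR (D AND A AND NOT E AND NOT B) OR (D AND A AND NOT E AND B)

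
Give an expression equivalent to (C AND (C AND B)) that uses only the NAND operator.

((C NAND ((C NAND B) NAND (C NAND B))) NAND (C NAND ((C NAND B) NAND (C NAND B))))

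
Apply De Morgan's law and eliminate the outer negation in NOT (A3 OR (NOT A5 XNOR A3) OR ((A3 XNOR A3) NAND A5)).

NOT A3 AND NOT (NOT A5 XNOR A3) AND NOT ((A3 XNOR A3) NAND A5)
De Morgan's: NOT(OR of terms) = AND of negations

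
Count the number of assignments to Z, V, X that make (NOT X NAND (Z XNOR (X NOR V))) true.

Satisfying assignments: (0,0,0), (0,0,1), (0,1,1), (1,0,1), (1,1,0), (1,1,1)
Count: 6 out of 8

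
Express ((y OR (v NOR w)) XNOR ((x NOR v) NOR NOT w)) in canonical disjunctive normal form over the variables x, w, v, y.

(NOT x AND NOT w AND v AND NOT y) OR (NOT x AND w AND NOT v AND NOT y) OR (NOT x AND w AND v AND y) OR (x AND NOT w AND v AND NOT y) OR (x AND w AND NOT v AND y) OR (x AND w AND v AND y)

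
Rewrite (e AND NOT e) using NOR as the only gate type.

((e NOR e) NOR ((e NOR e) NOR (e NOR e)))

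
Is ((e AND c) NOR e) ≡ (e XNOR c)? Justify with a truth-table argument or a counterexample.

No. Counterexample: with c=1, e=0, Expression 1 = 1 but Expression 2 = 0.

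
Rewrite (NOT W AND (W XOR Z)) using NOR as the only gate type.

(((W NOR W) NOR (W NOR W)) NOR (((((W NOR Z) NOR (W NOR Z)) NOR ((W NOR Z) NOR (W NOR Z))) NOR ((((W NOR W) NOR (Z NOR Z)) NOR ((W NOR W) NOR (Z NOR Z))) NOR (((W NOR W) NOR (Z NOR Z)) NOR ((W NOR W) NOR (Z NOR Z))))) NOR ((((W NOR Z) NOR (W NOR Z)) NOR ((W NOR Z) NOR (W NOR Z))) NOR ((((W NOR W) NOR (Z NOR Z)) NOR ((W NOR W) NOR (Z NOR Z))) NOR (((W NOR W) NOR (Z NOR Z)) NOR ((W NOR W) NOR (Z NOR Z)))))))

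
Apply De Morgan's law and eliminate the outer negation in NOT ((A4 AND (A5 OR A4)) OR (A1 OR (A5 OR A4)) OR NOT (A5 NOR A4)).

NOT (A4 AND (A5 OR A4)) AND NOT (A1 OR (A5 OR A4)) AND (A5 NOR A4)
De Morgan's: NOT(OR of terms) = AND of negations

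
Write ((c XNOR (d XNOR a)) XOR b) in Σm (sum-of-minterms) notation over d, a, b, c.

Σm(1, 2, 4, 7, 8, 11, 13, 14) = (NOT d AND NOT a AND NOT b AND c) OR (NOT d AND NOT a AND b AND NOT c) OR (NOT d AND a AND NOT b AND NOT c) OR (NOT d AND a AND b AND c) OR (d AND NOT a AND NOT b AND NOT c) OR (d AND NOT a AND b AND c) OR (d AND a AND NOT b AND c) OR (d AND a AND b AND NOT c)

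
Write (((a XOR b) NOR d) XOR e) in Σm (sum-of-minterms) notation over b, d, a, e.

Σm(0, 3, 5, 7, 9, 10, 13, 15) = (NOT b AND NOT d AND NOT a AND NOT e) OR (NOT b AND NOT d AND a AND e) OR (NOT b AND d AND NOT a AND e) OR (NOT b AND d AND a AND e) OR (b AND NOT d AND NOT a AND e) OR (b AND NOT d AND a AND NOT e) OR (b AND d AND NOT a AND e) OR (b AND d AND a AND e)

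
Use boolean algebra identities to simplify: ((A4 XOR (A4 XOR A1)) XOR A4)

By XOR self-cancellation ((E XOR v) XOR v = E):
= (A4 XOR A1)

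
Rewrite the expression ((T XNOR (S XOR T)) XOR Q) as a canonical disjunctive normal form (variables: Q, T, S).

(NOT Q AND NOT T AND NOT S) OR (NOT Q AND T AND NOT S) OR (Q AND NOT T AND S) OR (Q AND T AND S)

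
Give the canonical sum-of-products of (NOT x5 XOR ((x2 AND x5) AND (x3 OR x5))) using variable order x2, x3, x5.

Σm(0, 2, 4, 5, 6, 7) = (NOT x2 AND NOT x3 AND NOT x5) OR (NOT x2 AND x3 AND NOT x5) OR (x2 AND NOT x3 AND NOT x5) OR (x2 AND NOT x3 AND x5) OR (x2 AND x3 AND NOT x5) OR (x2 AND x3 AND x5)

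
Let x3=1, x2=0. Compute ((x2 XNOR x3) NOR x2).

Substituting: ((0 XNOR 1) NOR 0)
= 1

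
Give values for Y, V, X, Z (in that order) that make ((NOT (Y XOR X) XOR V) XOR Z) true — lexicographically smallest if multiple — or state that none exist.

Y=0, V=0, X=0, Z=0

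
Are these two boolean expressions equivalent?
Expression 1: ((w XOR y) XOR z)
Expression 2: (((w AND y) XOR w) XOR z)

No. Counterexample: with w=0, z=0, y=1, Expression 1 = 1 but Expression 2 = 0.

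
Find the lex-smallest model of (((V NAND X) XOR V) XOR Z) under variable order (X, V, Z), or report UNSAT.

X=0, V=0, Z=0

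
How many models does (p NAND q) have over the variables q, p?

Satisfying assignments: (0,0), (0,1), (1,0)
Count: 3 out of 4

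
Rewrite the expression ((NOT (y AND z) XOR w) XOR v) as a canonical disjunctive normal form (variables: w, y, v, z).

(NOT w AND NOT y AND NOT v AND NOT z) OR (NOT w AND NOT y AND NOT v AND z) OR (NOT w AND y AND NOT v AND NOT z) OR (NOT w AND y AND v AND z) OR (w AND NOT y AND v AND NOT z) OR (w AND NOT y AND v AND z) OR (w AND y AND NOT v AND z) OR (w AND y AND v AND NOT z)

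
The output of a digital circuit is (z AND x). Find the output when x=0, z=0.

Substituting: (0 AND 0)
= 0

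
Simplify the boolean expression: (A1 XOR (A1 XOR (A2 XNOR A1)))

By XOR self-cancellation ((E XOR v) XOR v = E):
= (A2 XNOR A1)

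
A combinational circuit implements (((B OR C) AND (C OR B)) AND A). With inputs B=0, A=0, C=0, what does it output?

Substituting: (((0 OR 0) AND (0 OR 0)) AND 0)
= 0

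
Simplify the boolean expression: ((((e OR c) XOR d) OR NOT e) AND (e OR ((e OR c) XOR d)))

By distribution ((E OR v) AND (E OR NOT v) = E):
= ((e OR c) XOR d)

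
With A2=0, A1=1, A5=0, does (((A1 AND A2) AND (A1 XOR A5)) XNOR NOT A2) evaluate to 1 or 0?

Substituting: (((1 AND 0) AND (1 XOR 0)) XNOR NOT 0)
= 0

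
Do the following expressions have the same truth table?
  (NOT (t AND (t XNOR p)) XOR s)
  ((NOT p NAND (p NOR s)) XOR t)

No. Counterexample: with s=0, t=0, p=0, Expression 1 = 1 but Expression 2 = 0.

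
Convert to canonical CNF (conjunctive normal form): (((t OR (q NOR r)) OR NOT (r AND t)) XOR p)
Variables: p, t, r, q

(NOT p OR t OR r OR q) AND (NOT p OR t OR r OR NOT q) AND (NOT p OR t OR NOT r OR q) AND (NOT p OR t OR NOT r OR NOT q) AND (NOT p OR NOT t OR r OR q) AND (NOT p OR NOT t OR r OR NOT q) AND (NOT p OR NOT t OR NOT r OR q) AND (NOT p OR NOT t OR NOT r OR NOT q)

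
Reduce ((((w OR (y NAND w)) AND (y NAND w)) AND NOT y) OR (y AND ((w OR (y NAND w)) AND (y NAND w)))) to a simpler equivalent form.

By distribution ((E AND v) OR (E AND NOT v) = E) then absorption (E AND (E OR v) = E):
= (y NAND w)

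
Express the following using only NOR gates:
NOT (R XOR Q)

(((((R NOR Q) NOR (R NOR Q)) NOR ((R NOR Q) NOR (R NOR Q))) NOR ((((R NOR R) NOR (Q NOR Q)) NOR ((R NOR R) NOR (Q NOR Q))) NOR (((R NOR R) NOR (Q NOR Q)) NOR ((R NOR R) NOR (Q NOR Q))))) NOR ((((R NOR Q) NOR (R NOR Q)) NOR ((R NOR Q) NOR (R NOR Q))) NOR ((((R NOR R) NOR (Q NOR Q)) NOR ((R NOR R) NOR (Q NOR Q))) NOR (((R NOR R) NOR (Q NOR Q)) NOR ((R NOR R) NOR (Q NOR Q))))))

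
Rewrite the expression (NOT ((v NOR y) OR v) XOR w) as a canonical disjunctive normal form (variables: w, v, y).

(NOT w AND NOT v AND y) OR (w AND NOT v AND NOT y) OR (w AND v AND NOT y) OR (w AND v AND y)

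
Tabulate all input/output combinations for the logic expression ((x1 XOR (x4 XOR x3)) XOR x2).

x2 | x4 | x3 | x1 | Output
--------------------------
0 | 0 | 0 | 0 | 0
0 | 0 | 0 | 1 | 1
0 | 0 | 1 | 0 | 1
0 | 0 | 1 | 1 | 0
0 | 1 | 0 | 0 | 1
0 | 1 | 0 | 1 | 0
0 | 1 | 1 | 0 | 0
0 | 1 | 1 | 1 | 1
1 | 0 | 0 | 0 | 1
1 | 0 | 0 | 1 | 0
1 | 0 | 1 | 0 | 0
1 | 0 | 1 | 1 | 1
1 | 1 | 0 | 0 | 0
1 | 1 | 0 | 1 | 1
1 | 1 | 1 | 0 | 1
1 | 1 | 1 | 1 | 0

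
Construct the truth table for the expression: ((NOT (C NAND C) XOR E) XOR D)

E | D | C | Output
------------------
0 | 0 | 0 | 0
0 | 0 | 1 | 1
0 | 1 | 0 | 1
0 | 1 | 1 | 0
1 | 0 | 0 | 1
1 | 0 | 1 | 0
1 | 1 | 0 | 0
1 | 1 | 1 | 1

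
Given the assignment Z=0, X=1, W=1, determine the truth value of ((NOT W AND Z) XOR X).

Substituting: ((NOT 1 AND 0) XOR 1)
= 1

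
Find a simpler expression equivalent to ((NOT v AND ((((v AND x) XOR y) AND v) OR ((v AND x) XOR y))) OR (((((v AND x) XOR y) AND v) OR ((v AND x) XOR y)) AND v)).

By distribution ((E AND v) OR (E AND NOT v) = E) then absorption (E OR (E AND v) = E):
= ((v AND x) XOR y)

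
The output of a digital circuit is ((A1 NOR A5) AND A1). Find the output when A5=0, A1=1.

Substituting: ((1 NOR 0) AND 1)
= 0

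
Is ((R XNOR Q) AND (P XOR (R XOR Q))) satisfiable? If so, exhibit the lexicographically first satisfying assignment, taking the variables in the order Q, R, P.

Q=0, R=0, P=1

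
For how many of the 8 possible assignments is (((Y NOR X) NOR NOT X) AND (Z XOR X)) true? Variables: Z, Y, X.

Satisfying assignments: (0,0,1), (0,1,1)
Count: 2 out of 8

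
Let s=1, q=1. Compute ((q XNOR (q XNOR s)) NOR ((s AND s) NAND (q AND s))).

Substituting: ((1 XNOR (1 XNOR 1)) NOR ((1 AND 1) NAND (1 AND 1)))
= 0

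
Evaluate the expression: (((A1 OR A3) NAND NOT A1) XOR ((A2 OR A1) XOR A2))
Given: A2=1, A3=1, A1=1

Substituting: (((1 OR 1) NAND NOT 1) XOR ((1 OR 1) XOR 1))
= 1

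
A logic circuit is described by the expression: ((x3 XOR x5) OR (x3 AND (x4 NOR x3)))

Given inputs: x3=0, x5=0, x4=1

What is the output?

Substituting: ((0 XOR 0) OR (0 AND (1 NOR 0)))
= 0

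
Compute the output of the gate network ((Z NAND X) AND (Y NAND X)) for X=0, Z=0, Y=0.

Substituting: ((0 NAND 0) AND (0 NAND 0))
= 1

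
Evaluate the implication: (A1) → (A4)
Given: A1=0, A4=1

Antecedent (A1) = 0; consequent (A4) = 1.
0 → 1 = 1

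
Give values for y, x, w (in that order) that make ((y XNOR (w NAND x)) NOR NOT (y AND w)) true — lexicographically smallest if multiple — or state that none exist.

y=1, x=1, w=1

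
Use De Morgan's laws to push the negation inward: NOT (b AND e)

NOT b OR NOT e
De Morgan's: NOT(AND of terms) = OR of negations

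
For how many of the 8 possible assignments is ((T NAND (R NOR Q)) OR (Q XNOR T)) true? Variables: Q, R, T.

Satisfying assignments: (0,0,0), (0,1,0), (0,1,1), (1,0,0), (1,0,1), (1,1,0), (1,1,1)
Count: 7 out of 8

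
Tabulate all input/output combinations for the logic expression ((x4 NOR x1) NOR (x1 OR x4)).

x4 | x1 | Output
----------------
0 | 0 | 0
0 | 1 | 0
1 | 0 | 0
1 | 1 | 0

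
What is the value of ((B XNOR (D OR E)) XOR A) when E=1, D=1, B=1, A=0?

Substituting: ((1 XNOR (1 OR 1)) XOR 0)
= 1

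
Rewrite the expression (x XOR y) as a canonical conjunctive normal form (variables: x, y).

(x OR y) AND (NOT x OR NOT y)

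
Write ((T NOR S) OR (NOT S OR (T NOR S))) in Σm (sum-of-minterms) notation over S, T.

Σm(0, 1) = (NOT S AND NOT T) OR (NOT S AND T)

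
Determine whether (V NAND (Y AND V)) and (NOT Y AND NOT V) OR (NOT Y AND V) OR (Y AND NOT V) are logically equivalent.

Yes, they are equivalent — the two output columns agree on all 4 assignments:
Y | V | Expression 1 | Expression 2
-----------------------------------
0 | 0 | 1 | 1
0 | 1 | 1 | 1
1 | 0 | 1 | 1
1 | 1 | 0 | 0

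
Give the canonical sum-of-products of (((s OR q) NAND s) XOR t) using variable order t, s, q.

Σm(0, 1, 6, 7) = (NOT t AND NOT s AND NOT q) OR (NOT t AND NOT s AND q) OR (t AND s AND NOT q) OR (t AND s AND q)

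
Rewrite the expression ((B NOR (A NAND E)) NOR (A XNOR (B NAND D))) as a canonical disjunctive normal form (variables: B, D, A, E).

(NOT B AND NOT D AND NOT A AND NOT E) OR (NOT B AND NOT D AND NOT A AND E) OR (NOT B AND D AND NOT A AND NOT E) OR (NOT B AND D AND NOT A AND E) OR (B AND NOT D AND NOT A AND NOT E) OR (B AND NOT D AND NOT A AND E) OR (B AND D AND A AND NOT E) OR (B AND D AND A AND E)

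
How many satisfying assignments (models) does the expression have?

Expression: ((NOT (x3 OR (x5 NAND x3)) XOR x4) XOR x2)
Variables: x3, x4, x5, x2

Satisfying assignments: (0,0,0,1), (0,0,1,1), (0,1,0,0), (0,1,1,0), (1,0,0,1), (1,0,1,1), (1,1,0,0), (1,1,1,0)
Count: 8 out of 16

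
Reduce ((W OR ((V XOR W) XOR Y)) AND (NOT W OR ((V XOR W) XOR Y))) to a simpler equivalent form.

By distribution ((E OR v) AND (E OR NOT v) = E):
= ((V XOR W) XOR Y)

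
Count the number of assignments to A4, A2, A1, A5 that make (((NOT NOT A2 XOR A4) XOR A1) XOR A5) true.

Satisfying assignments: (0,0,0,1), (0,0,1,0), (0,1,0,0), (0,1,1,1), (1,0,0,0), (1,0,1,1), (1,1,0,1), (1,1,1,0)
Count: 8 out of 16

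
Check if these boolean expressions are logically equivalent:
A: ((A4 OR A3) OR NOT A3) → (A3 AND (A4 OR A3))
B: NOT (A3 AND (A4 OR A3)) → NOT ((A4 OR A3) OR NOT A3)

Yes, Contrapositive is always equivalent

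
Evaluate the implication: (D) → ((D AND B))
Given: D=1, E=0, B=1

Antecedent (D) = 1; consequent ((D AND B)) = 1.
1 → 1 = 1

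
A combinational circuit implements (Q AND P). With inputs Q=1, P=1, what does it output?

Substituting: (1 AND 1)
= 1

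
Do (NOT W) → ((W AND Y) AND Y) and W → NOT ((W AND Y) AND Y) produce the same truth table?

No, Inverse is not equivalent to original (counterexample: W=0, Y=0)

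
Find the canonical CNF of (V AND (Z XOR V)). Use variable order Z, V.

(Z OR V) AND (NOT Z OR V) AND (NOT Z OR NOT V)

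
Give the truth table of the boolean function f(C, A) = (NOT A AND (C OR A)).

C | A | Output
--------------
0 | 0 | 0
0 | 1 | 0
1 | 0 | 1
1 | 1 | 0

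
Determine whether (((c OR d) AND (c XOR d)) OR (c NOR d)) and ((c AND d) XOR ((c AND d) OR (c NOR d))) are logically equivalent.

No. Counterexample: with d=0, c=1, Expression 1 = 1 but Expression 2 = 0.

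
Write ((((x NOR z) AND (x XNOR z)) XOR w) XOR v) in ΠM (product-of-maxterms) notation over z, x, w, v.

ΠM(1, 2, 4, 7, 8, 11, 12, 15) = (z OR x OR w OR NOT v) AND (z OR x OR NOT w OR v) AND (z OR NOT x OR w OR v) AND (z OR NOT x OR NOT w OR NOT v) AND (NOT z OR x OR w OR v) AND (NOT z OR x OR NOT w OR NOT v) AND (NOT z OR NOT x OR w OR v) AND (NOT z OR NOT x OR NOT w OR NOT v)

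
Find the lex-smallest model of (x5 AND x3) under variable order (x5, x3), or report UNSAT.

x5=1, x3=1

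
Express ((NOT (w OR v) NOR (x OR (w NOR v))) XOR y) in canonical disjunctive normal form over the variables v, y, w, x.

(NOT v AND NOT y AND w AND NOT x) OR (NOT v AND y AND NOT w AND NOT x) OR (NOT v AND y AND NOT w AND x) OR (NOT v AND y AND w AND x) OR (v AND NOT y AND NOT w AND NOT x) OR (v AND NOT y AND w AND NOT x) OR (v AND y AND NOT w AND x) OR (v AND y AND w AND x)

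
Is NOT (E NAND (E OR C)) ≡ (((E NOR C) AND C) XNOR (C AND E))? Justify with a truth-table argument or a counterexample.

No. Counterexample: with C=0, E=0, Expression 1 = 0 but Expression 2 = 1.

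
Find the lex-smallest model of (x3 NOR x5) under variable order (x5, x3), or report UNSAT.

x5=0, x3=0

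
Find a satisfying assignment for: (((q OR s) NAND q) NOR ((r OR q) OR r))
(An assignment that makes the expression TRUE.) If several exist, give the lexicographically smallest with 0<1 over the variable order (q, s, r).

UNSATISFIABLE - no assignment makes this expression true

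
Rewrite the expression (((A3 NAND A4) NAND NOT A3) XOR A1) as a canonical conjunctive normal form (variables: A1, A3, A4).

(A1 OR A3 OR A4) AND (A1 OR A3 OR NOT A4) AND (NOT A1 OR NOT A3 OR A4) AND (NOT A1 OR NOT A3 OR NOT A4)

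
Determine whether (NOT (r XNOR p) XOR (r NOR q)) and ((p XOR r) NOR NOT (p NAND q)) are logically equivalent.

No. Counterexample: with r=0, q=1, p=0, Expression 1 = 0 but Expression 2 = 1.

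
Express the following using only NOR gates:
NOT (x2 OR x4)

(((x2 NOR x4) NOR (x2 NOR x4)) NOR ((x2 NOR x4) NOR (x2 NOR x4)))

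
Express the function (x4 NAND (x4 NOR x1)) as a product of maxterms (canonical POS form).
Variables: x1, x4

ΠM() = TRUE (no maxterms)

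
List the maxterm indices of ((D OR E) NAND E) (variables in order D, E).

ΠM(1, 3) = (D OR NOT E) AND (NOT D OR NOT E)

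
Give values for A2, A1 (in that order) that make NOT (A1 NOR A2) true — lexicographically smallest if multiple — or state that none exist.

A2=0, A1=1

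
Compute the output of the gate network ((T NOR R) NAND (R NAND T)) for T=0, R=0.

Substituting: ((0 NOR 0) NAND (0 NAND 0))
= 0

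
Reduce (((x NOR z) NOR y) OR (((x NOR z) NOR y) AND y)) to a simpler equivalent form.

By absorption (E OR (E AND v) = E):
= ((x NOR z) NOR y)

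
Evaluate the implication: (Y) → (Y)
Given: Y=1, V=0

Antecedent (Y) = 1; consequent (Y) = 1.
1 → 1 = 1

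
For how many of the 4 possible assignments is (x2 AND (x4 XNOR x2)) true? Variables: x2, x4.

Satisfying assignments: (1,1)
Count: 1 out of 4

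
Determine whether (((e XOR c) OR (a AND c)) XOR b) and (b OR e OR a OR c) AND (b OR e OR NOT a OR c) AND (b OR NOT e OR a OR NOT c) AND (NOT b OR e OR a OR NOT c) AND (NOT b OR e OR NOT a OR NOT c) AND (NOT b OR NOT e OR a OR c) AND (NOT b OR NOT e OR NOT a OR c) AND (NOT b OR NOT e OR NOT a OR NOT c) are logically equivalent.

Yes, they are equivalent — the two output columns agree on all 16 assignments:
b | e | a | c | Expression 1 | Expression 2
-------------------------------------------
0 | 0 | 0 | 0 | 0 | 0
0 | 0 | 0 | 1 | 1 | 1
0 | 0 | 1 | 0 | 0 | 0
0 | 0 | 1 | 1 | 1 | 1
0 | 1 | 0 | 0 | 1 | 1
0 | 1 | 0 | 1 | 0 | 0
0 | 1 | 1 | 0 | 1 | 1
0 | 1 | 1 | 1 | 1 | 1
1 | 0 | 0 | 0 | 1 | 1
1 | 0 | 0 | 1 | 0 | 0
1 | 0 | 1 | 0 | 1 | 1
1 | 0 | 1 | 1 | 0 | 0
1 | 1 | 0 | 0 | 0 | 0
1 | 1 | 0 | 1 | 1 | 1
1 | 1 | 1 | 0 | 0 | 0
1 | 1 | 1 | 1 | 0 | 0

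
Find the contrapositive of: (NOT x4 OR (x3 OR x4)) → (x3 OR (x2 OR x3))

Contrapositive: NOT (x3 OR (x2 OR x3)) → NOT (NOT x4 OR (x3 OR x4))
Note: A statement and its contrapositive are logically equivalent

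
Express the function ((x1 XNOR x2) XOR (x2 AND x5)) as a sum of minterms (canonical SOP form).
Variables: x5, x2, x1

Σm(0, 3, 4, 6) = (NOT x5 AND NOT x2 AND NOT x1) OR (NOT x5 AND x2 AND x1) OR (x5 AND NOT x2 AND NOT x1) OR (x5 AND x2 AND NOT x1)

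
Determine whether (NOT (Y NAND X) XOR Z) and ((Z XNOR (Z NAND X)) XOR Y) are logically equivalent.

No. Counterexample: with Z=0, Y=1, X=0, Expression 1 = 0 but Expression 2 = 1.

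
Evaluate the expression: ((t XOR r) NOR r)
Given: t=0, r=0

Substituting: ((0 XOR 0) NOR 0)
= 1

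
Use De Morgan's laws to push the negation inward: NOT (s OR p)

NOT s AND NOT p
De Morgan's: NOT(OR of terms) = AND of negations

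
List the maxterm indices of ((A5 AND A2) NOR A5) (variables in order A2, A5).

ΠM(1, 3) = (A2 OR NOT A5) AND (NOT A2 OR NOT A5)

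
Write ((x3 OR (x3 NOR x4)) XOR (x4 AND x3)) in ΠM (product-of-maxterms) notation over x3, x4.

ΠM(1, 3) = (x3 OR NOT x4) AND (NOT x3 OR NOT x4)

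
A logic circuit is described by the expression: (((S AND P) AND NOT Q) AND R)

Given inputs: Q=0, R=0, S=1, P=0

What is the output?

Substituting: (((1 AND 0) AND NOT 0) AND 0)
= 0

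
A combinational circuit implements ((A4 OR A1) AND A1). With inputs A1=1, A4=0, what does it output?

Substituting: ((0 OR 1) AND 1)
= 1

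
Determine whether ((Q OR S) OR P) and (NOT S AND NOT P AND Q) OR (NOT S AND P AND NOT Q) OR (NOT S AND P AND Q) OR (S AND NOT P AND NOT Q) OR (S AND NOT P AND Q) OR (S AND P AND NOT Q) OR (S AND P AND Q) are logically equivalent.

Yes, they are equivalent — the two output columns agree on all 8 assignments:
S | P | Q | Expression 1 | Expression 2
---------------------------------------
0 | 0 | 0 | 0 | 0
0 | 0 | 1 | 1 | 1
0 | 1 | 0 | 1 | 1
0 | 1 | 1 | 1 | 1
1 | 0 | 0 | 1 | 1
1 | 0 | 1 | 1 | 1
1 | 1 | 0 | 1 | 1
1 | 1 | 1 | 1 | 1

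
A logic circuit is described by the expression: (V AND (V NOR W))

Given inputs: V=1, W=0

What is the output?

Substituting: (1 AND (1 NOR 0))
= 0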